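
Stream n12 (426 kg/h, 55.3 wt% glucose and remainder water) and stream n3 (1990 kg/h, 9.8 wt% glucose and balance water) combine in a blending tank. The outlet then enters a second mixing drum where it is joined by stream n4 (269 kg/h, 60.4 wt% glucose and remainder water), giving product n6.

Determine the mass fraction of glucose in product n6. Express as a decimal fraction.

Overall, product flow = 2685 kg/h.
glucose in = 426×0.553 + 1990×0.098 + 269×0.604 = 593.07 kg/h.
glucose fraction in n6 = 0.221.

0.221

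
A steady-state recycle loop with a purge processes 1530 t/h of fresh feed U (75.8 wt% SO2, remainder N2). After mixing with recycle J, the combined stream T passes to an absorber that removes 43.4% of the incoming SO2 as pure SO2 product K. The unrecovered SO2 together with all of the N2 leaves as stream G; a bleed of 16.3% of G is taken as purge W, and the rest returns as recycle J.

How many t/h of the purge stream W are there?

N2 enters only via U and leaves only via the purge: 1530×0.242 = 0.163×(N2 in G), and the absorber passes all N2, so N2 in T = N2 in G = 2271.5 t/h.
SO2 in T: m_A = 1530×0.758 + (1−0.163)·(1−0.434)·m_A, so m_A = 1159.7/0.5263 = 2203.7 t/h.
G = (1−0.434)×2203.7 + 2271.5 = 3518.9 t/h.
Purge W = 0.163×3518.9 = 573.57 t/h.

573.6 t/h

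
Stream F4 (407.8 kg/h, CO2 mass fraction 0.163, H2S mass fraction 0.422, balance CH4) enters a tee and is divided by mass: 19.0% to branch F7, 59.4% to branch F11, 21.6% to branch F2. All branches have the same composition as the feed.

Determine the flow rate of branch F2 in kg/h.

88.08 kg/h

Branch F2 flow = 0.216×407.8 = 88.085 kg/h.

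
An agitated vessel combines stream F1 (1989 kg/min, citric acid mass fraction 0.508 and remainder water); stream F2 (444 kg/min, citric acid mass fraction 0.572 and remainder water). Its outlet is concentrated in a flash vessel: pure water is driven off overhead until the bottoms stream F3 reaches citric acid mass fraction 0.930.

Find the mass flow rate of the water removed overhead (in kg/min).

1073 kg/min

citric acid entering = 1989×0.508 + 444×0.572 = 1264.4 kg/min.
All citric acid reports to F3, so F3 = 1264.4/0.930 = 1359.5 kg/min.
Total feed = 2433 kg/min; overhead = 2433 − 1359.5 = 1073.5 kg/min.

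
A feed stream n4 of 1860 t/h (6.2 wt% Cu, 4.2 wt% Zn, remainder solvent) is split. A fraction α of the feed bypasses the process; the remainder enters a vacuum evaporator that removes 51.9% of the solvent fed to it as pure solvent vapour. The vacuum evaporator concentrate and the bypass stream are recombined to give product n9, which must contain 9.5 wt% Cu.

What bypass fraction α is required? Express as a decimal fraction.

All 1860×0.062 = 115.32 t/h of Cu reaches n9, so n9 = 115.32/0.095 = 1213.9 t/h and vapour = 646.11 t/h.
The evaporator receives (1−α)·1860 of feed at 0.896 solvent and removes 0.519 of that solvent:
0.519×0.896×(1−α)×1860 = 646.11
(1−α) = 646.11/864.94 = 0.7470;  α = 0.2530.

0.253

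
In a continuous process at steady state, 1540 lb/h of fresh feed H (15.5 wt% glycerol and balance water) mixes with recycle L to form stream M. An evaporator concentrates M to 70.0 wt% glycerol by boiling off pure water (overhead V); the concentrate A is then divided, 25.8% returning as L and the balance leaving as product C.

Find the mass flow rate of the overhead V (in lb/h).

Overall glycerol balance (none leaves overhead): glycerol in fresh feed = glycerol in product, i.e. 1540×0.155 = (1−0.258)·A·0.700.
A = 238.7/(0.700×0.742) = 459.57 lb/h.
Recycle L = 0.258×459.57 = 118.57 lb/h.
Combined feed M = 1540 + 118.57 = 1658.6 lb/h.
Overhead V = M − A = 1658.6 − 459.57 = 1199 lb/h.

1199 lb/h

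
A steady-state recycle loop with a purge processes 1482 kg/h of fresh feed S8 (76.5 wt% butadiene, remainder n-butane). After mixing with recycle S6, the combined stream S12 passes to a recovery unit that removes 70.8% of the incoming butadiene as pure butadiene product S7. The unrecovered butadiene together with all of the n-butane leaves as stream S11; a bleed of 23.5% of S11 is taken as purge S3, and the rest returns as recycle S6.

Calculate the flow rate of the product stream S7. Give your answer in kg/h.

butadiene in S12: m_A = 1482×0.765 + (1−0.235)·(1−0.708)·m_A, so m_A = 1133.7/0.7766 = 1459.8 kg/h.
Product S7 = 0.708×1459.8 = 1033.6 kg/h.

1034 kg/h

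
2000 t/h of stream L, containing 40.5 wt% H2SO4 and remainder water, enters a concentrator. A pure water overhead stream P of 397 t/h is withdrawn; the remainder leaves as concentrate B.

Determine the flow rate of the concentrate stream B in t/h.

Concentrate = 2000 − 397 = 1603 t/h.

1603 t/h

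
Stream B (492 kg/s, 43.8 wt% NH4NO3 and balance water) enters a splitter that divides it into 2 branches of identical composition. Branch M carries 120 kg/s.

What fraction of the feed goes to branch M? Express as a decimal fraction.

Fraction to M = 120/492 = 0.2439.

0.244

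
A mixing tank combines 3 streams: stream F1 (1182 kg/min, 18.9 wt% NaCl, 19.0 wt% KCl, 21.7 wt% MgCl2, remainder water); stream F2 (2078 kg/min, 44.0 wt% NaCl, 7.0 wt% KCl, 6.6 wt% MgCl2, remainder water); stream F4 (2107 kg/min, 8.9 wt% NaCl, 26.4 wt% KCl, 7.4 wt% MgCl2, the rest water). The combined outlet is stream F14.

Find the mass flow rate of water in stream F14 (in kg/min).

2566 kg/min

water out = water in = 1182×0.404 + 2078×0.424 + 2107×0.573 = 2565.9 kg/min.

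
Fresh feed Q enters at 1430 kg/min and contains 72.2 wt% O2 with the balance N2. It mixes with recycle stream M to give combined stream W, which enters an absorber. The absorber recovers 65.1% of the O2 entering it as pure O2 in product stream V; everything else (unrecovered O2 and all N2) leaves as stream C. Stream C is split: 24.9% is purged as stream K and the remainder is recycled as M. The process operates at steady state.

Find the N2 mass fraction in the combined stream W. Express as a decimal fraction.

N2 enters only via Q and leaves only via the purge: 1430×0.278 = 0.249×(N2 in C), and the absorber passes all N2, so N2 in W = N2 in C = 1596.5 kg/min.
O2 in W: m_A = 1430×0.722 + (1−0.249)·(1−0.651)·m_A, so m_A = 1032.5/0.7379 = 1399.2 kg/min.
W = 1399.2 + 1596.5 = 2995.7 kg/min.
N2 fraction in W = 1596.5/2995.7 = 0.5329.

0.5329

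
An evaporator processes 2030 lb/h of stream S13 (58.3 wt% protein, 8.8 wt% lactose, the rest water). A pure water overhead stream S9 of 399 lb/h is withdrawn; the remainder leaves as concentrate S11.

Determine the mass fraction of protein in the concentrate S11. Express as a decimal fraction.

0.726

protein is not removed: 2030×0.583 = 1183.5 lb/h of protein enters S11.
Concentrate = 2030 − 399 = 1631 lb/h.
Mass fraction = 1183.5/1631 = 0.726.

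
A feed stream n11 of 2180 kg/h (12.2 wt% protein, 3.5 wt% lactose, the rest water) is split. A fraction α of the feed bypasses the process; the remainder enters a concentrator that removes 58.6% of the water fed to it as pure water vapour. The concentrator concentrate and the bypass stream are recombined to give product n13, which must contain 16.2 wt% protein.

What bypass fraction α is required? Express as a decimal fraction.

All 2180×0.122 = 265.96 kg/h of protein reaches n13, so n13 = 265.96/0.162 = 1641.7 kg/h and vapour = 538.27 kg/h.
The evaporator receives (1−α)·2180 of feed at 0.843 water and removes 0.586 of that water:
0.586×0.843×(1−α)×2180 = 538.27
(1−α) = 538.27/1076.9 = 0.4998;  α = 0.5002.

0.500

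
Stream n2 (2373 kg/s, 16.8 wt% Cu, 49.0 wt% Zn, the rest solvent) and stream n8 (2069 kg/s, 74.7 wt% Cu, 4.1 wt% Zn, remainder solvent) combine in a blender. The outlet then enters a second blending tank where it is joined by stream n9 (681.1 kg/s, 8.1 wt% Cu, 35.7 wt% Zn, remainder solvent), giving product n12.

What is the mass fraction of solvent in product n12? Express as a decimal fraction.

0.319

Overall, product flow = 5123.1 kg/s.
solvent in = 2373×0.342 + 2069×0.212 + 681.1×0.562 = 1633 kg/s.
solvent fraction in n12 = 0.319.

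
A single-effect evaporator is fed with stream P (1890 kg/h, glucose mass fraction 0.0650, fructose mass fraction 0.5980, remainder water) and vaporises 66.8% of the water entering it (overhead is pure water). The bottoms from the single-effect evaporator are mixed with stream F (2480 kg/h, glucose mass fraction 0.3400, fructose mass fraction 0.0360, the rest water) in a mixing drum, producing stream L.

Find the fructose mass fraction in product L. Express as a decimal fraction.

0.3092

Vapour removed = 0.668×0.337×1890 = 425.47 kg/h; concentrate = 1464.5 kg/h.
fructose reaching the mixer = 1130.2 (from concentrate) + 2480×0.036 = 1219.5 kg/h.
Product flow = 1464.5 + 2480 = 3944.5 kg/h; fructose fraction = 0.3092.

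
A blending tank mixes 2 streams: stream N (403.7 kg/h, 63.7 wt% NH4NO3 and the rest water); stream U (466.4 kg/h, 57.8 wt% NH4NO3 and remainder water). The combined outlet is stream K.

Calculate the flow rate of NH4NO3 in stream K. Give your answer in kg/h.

526.7 kg/h

NH4NO3 out = NH4NO3 in = 403.7×0.637 + 466.4×0.578 = 526.74 kg/h.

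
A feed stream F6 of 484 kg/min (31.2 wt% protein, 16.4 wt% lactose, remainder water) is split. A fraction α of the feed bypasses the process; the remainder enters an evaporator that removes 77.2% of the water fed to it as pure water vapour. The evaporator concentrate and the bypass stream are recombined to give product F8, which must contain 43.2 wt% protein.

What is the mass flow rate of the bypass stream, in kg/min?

151.7 kg/min

All 484×0.312 = 151.01 kg/min of protein reaches F8, so F8 = 151.01/0.432 = 349.56 kg/min and vapour = 134.44 kg/min.
The evaporator receives (1−α)·484 of feed at 0.524 water and removes 0.772 of that water:
0.772×0.524×(1−α)×484 = 134.44
(1−α) = 134.44/195.79 = 0.6867;  α = 0.3133.
Bypass flow = 0.3133×484 = 151.65 kg/min.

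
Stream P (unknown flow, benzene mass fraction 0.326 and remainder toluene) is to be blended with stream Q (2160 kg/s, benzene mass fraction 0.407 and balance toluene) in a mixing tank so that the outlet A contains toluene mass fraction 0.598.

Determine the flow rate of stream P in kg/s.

142.1 kg/s

Let P be the unknown flow. Total out = 2160 + P.
toluene balance: 1280.9 + 0.674·P = 0.598·(2160 + P)
(0.674 − 0.598)·P = 0.598×2160 − 1280.9 = 10.8
P = 10.8 / 0.076 = 142.11 kg/s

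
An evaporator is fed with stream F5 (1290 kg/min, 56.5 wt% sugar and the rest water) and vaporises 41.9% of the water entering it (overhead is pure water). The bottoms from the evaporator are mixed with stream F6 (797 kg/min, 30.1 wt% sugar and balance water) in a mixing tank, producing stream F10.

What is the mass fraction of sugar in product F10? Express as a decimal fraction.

Vapour removed = 0.419×0.435×1290 = 235.12 kg/min; concentrate = 1054.9 kg/min.
sugar reaching the mixer = 728.85 (from concentrate) + 797×0.301 = 968.75 kg/min.
Product flow = 1054.9 + 797 = 1851.9 kg/min; sugar fraction = 0.5231.

0.5231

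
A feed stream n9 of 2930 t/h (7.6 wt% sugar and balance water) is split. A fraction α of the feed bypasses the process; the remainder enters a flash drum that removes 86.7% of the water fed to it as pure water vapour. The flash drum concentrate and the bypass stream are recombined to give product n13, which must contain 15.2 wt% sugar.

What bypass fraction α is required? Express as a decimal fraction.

0.376

All 2930×0.076 = 222.68 t/h of sugar reaches n13, so n13 = 222.68/0.152 = 1465 t/h and vapour = 1465 t/h.
The evaporator receives (1−α)·2930 of feed at 0.924 water and removes 0.867 of that water:
0.867×0.924×(1−α)×2930 = 1465
(1−α) = 1465/2347.2 = 0.6241;  α = 0.3759.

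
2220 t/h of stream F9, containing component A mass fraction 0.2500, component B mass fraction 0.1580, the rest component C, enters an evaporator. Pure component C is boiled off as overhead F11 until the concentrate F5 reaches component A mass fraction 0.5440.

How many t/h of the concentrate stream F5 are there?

1020 t/h

component A is conserved: 2220×0.250 = 555 t/h all reports to the concentrate.
Concentrate = 555/(target fraction) = 1020.2 t/h.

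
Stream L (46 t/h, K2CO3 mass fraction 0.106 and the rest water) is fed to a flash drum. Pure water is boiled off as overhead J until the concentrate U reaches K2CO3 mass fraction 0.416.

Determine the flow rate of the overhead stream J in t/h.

K2CO3 is conserved: 46×0.106 = 4.876 t/h all reports to the concentrate.
Concentrate = 4.876/(target fraction) = 11.721 t/h.
Overhead = 46 − 11.721 = 34.279 t/h.

34.28 t/h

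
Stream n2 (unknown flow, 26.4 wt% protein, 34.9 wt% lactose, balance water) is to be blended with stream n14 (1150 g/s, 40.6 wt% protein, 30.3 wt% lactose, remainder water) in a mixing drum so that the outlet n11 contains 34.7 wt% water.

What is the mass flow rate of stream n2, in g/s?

1610 g/s

Let n2 be the unknown flow. Total out = 1150 + n2.
water balance: 334.65 + 0.387·n2 = 0.347·(1150 + n2)
(0.387 − 0.347)·n2 = 0.347×1150 − 334.65 = 64.4
n2 = 64.4 / 0.040 = 1610 g/s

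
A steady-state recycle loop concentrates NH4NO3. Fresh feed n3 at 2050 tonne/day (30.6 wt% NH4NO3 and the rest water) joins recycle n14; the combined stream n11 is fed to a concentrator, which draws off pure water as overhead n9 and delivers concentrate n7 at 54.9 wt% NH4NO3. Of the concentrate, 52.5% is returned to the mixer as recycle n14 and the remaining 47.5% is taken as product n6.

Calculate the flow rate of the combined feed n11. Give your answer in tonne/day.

Overall NH4NO3 balance (none leaves overhead): NH4NO3 in fresh feed = NH4NO3 in product, i.e. 2050×0.306 = (1−0.525)·n7·0.549.
n7 = 627.3/(0.549×0.475) = 2405.5 tonne/day.
Recycle n14 = 0.525×2405.5 = 1262.9 tonne/day.
Combined feed n11 = 2050 + 1262.9 = 3312.9 tonne/day.

3313 tonne/day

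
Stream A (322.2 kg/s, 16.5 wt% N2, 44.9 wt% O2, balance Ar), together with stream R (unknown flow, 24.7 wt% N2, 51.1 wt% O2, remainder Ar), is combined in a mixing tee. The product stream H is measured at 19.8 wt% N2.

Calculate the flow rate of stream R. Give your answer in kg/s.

217 kg/s

Let R be the unknown flow. Total out = 322.2 + R.
N2 balance: 53.163 + 0.247·R = 0.198·(322.2 + R)
(0.247 − 0.198)·R = 0.198×322.2 − 53.163 = 10.633
R = 10.633 / 0.049 = 216.99 kg/s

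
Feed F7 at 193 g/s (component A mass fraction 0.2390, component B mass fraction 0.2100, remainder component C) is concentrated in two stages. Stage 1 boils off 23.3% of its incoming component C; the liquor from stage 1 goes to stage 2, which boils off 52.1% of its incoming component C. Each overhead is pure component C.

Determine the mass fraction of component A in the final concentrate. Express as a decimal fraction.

component C in feed = 193×0.551 = 106.34 g/s.
After stage 1: component C left = (1−0.233)×106.34 = 81.565; stream total = 168.22 g/s.
After stage 2: component C left = (1−0.521)×81.565 = 39.07; final concentrate = 125.73 g/s.
component A fraction = 46.127/125.73 = 0.3669.

0.3669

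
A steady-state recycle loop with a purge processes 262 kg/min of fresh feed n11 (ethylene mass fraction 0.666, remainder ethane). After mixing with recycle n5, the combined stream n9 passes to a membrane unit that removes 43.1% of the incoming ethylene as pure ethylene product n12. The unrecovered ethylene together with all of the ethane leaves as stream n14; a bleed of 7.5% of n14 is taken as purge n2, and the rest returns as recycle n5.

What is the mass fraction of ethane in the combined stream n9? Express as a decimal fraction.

0.760

ethane enters only via n11 and leaves only via the purge: 262×0.334 = 0.075×(ethane in n14), and the membrane unit passes all ethane, so ethane in n9 = ethane in n14 = 1166.8 kg/min.
ethylene in n9: m_A = 262×0.666 + (1−0.075)·(1−0.431)·m_A, so m_A = 174.49/0.4737 = 368.38 kg/min.
n9 = 368.38 + 1166.8 = 1535.2 kg/min.
ethane fraction in n9 = 1166.8/1535.2 = 0.760.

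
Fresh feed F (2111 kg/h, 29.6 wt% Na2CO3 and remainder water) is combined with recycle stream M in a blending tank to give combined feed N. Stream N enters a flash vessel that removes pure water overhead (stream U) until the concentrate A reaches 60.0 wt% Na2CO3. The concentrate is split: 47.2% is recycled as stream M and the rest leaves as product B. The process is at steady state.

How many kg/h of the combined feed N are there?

Overall Na2CO3 balance (none leaves overhead): Na2CO3 in fresh feed = Na2CO3 in product, i.e. 2111×0.296 = (1−0.472)·A·0.600.
A = 624.86/(0.600×0.528) = 1972.4 kg/h.
Recycle M = 0.472×1972.4 = 930.97 kg/h.
Combined feed N = 2111 + 930.97 = 3042 kg/h.

3042 kg/h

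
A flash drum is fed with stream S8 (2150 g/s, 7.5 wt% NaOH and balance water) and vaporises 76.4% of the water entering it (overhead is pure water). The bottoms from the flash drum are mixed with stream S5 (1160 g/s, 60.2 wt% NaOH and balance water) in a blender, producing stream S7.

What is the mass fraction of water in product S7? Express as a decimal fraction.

Vapour removed = 0.764×0.925×2150 = 1519.4 g/s; concentrate = 630.59 g/s.
water reaching the mixer = 469.34 (from concentrate) + 1160×0.398 = 931.02 g/s.
Product flow = 630.59 + 1160 = 1790.6 g/s; water fraction = 0.5200.

0.5200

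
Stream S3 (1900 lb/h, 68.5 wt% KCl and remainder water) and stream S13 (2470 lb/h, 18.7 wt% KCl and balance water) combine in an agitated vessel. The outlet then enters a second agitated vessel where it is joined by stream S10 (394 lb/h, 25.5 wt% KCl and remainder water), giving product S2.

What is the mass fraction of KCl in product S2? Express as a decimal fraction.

Overall, product flow = 4764 lb/h.
KCl in = 1900×0.685 + 2470×0.187 + 394×0.255 = 1863.9 lb/h.
KCl fraction in S2 = 0.3912.

0.3912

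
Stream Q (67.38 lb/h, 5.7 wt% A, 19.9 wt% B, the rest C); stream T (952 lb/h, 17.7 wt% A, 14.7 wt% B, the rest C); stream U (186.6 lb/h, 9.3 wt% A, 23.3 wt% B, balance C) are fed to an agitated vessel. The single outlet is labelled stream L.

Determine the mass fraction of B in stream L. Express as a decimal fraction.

Total flow out = 67.38 + 952 + 186.6 = 1206 lb/h.
B in = 67.38×0.199 + 952×0.147 + 186.6×0.233 = 196.83 lb/h.
B mass fraction in L = 196.83/1206 = 0.1632.

0.1632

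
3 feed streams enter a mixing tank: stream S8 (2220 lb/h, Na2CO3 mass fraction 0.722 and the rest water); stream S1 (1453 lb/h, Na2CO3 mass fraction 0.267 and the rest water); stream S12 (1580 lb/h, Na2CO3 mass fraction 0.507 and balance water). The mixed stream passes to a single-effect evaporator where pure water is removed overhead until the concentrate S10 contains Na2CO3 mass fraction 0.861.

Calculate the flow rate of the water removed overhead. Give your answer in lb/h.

Na2CO3 entering = 2220×0.722 + 1453×0.267 + 1580×0.507 = 2791.9 lb/h.
All Na2CO3 reports to S10, so S10 = 2791.9/0.861 = 3242.6 lb/h.
Total feed = 5253 lb/h; overhead = 5253 − 3242.6 = 2010.4 lb/h.

2010 lb/h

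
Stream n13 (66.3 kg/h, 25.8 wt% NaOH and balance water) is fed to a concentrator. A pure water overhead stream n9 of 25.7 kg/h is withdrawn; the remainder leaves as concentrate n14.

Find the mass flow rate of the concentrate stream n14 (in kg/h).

Concentrate = 66.3 − 25.7 = 40.6 kg/h.

40.6 kg/h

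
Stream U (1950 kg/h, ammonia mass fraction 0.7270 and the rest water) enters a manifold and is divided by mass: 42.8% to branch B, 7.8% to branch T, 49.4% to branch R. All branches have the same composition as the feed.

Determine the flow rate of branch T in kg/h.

Branch T flow = 0.078×1950 = 152.1 kg/h.

152.1 kg/h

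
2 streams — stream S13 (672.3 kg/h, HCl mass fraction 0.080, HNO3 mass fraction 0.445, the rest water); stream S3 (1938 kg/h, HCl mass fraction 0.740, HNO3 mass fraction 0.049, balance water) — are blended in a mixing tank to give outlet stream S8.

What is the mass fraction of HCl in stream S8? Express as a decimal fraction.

Total flow out = 672.3 + 1938 = 2610.3 kg/h.
HCl in = 672.3×0.080 + 1938×0.740 = 1487.9 kg/h.
HCl mass fraction in S8 = 1487.9/2610.3 = 0.570.

0.570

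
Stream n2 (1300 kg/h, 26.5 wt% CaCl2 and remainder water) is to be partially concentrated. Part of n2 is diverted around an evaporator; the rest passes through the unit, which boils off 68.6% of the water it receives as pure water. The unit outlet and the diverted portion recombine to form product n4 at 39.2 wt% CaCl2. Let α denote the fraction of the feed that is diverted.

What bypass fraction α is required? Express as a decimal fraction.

0.357

All 1300×0.265 = 344.5 kg/h of CaCl2 reaches n4, so n4 = 344.5/0.392 = 878.83 kg/h and vapour = 421.17 kg/h.
The evaporator receives (1−α)·1300 of feed at 0.735 water and removes 0.686 of that water:
0.686×0.735×(1−α)×1300 = 421.17
(1−α) = 421.17/655.47 = 0.6425;  α = 0.3575.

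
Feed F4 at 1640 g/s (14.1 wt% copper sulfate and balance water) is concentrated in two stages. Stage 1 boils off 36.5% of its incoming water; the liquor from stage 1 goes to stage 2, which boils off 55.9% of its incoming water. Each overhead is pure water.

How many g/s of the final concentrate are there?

625.7 g/s

water in feed = 1640×0.859 = 1408.8 g/s.
After stage 1: water left = (1−0.365)×1408.8 = 894.56; stream total = 1125.8 g/s.
After stage 2: water left = (1−0.559)×894.56 = 394.5; final concentrate = 625.74 g/s.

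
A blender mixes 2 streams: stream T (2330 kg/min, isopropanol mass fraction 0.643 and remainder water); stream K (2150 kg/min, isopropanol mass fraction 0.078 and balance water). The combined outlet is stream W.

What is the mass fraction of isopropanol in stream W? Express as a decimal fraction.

Total flow out = 2330 + 2150 = 4480 kg/min.
isopropanol in = 2330×0.643 + 2150×0.078 = 1665.9 kg/min.
isopropanol mass fraction in W = 1665.9/4480 = 0.372.

0.372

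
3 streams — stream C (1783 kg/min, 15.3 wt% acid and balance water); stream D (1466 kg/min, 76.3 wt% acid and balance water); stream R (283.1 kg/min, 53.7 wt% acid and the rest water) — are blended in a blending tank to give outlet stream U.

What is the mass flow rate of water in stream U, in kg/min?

water out = water in = 1783×0.847 + 1466×0.237 + 283.1×0.463 = 1988.7 kg/min.

1989 kg/min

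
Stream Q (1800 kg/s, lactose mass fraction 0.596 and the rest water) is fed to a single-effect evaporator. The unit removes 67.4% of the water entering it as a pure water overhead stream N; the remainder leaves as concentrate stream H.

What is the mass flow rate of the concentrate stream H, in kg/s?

water entering = 1800×0.404 = 727.2 kg/s; overhead removed = 0.674×727.2 = 490.13 kg/s.
Concentrate = 1800 − 490.13 = 1309.9 kg/s.

1310 kg/s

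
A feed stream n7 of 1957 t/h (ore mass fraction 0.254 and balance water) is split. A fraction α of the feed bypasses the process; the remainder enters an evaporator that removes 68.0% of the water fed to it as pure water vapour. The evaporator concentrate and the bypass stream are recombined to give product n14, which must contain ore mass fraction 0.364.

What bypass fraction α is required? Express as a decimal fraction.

0.404

All 1957×0.254 = 497.08 t/h of ore reaches n14, so n14 = 497.08/0.364 = 1365.6 t/h and vapour = 591.4 t/h.
The evaporator receives (1−α)·1957 of feed at 0.746 water and removes 0.680 of that water:
0.680×0.746×(1−α)×1957 = 591.4
(1−α) = 591.4/992.75 = 0.5957;  α = 0.4043.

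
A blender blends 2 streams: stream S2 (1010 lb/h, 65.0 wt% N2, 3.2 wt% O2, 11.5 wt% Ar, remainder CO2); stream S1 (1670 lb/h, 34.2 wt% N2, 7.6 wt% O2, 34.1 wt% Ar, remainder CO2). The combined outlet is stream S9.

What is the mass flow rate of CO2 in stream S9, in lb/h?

CO2 out = CO2 in = 1010×0.203 + 1670×0.241 = 607.5 lb/h.

607.5 lb/h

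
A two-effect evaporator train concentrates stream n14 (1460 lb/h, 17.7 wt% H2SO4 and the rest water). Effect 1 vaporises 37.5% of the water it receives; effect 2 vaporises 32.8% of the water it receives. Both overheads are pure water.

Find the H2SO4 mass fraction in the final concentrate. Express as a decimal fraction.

water in feed = 1460×0.823 = 1201.6 lb/h.
After stage 1: water left = (1−0.375)×1201.6 = 750.99; stream total = 1009.4 lb/h.
After stage 2: water left = (1−0.328)×750.99 = 504.66; final concentrate = 763.08 lb/h.
H2SO4 fraction = 258.42/763.08 = 0.339.

0.339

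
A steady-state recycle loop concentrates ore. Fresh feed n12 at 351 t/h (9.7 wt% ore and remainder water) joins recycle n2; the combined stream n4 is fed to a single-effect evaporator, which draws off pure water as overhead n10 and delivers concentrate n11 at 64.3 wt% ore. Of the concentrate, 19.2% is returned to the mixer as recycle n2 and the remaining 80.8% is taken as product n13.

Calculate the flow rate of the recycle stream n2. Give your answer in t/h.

Overall ore balance (none leaves overhead): ore in fresh feed = ore in product, i.e. 351×0.097 = (1−0.192)·n11·0.643.
n11 = 34.047/(0.643×0.808) = 65.532 t/h.
Recycle n2 = 0.192×65.532 = 12.582 t/h.

12.58 t/h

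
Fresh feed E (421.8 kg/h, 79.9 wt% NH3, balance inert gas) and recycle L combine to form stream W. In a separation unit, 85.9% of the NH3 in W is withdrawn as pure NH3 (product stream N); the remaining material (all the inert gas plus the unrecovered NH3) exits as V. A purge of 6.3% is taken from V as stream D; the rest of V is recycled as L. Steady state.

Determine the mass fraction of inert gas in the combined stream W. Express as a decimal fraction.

0.7761

inert gas enters only via E and leaves only via the purge: 421.8×0.201 = 0.063×(inert gas in V), and the separation unit passes all inert gas, so inert gas in W = inert gas in V = 1345.7 kg/h.
NH3 in W: m_A = 421.8×0.799 + (1−0.063)·(1−0.859)·m_A, so m_A = 337.02/0.8679 = 388.32 kg/h.
W = 388.32 + 1345.7 = 1734.1 kg/h.
inert gas fraction in W = 1345.7/1734.1 = 0.7761.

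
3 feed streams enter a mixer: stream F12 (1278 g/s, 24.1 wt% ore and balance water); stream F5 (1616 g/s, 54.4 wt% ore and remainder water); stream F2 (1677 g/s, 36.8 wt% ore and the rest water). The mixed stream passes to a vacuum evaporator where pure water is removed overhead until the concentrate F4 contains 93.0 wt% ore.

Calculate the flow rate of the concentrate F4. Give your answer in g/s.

1940 g/s

ore entering = 1278×0.241 + 1616×0.544 + 1677×0.368 = 1804.2 g/s.
All ore reports to F4, so F4 = 1804.2/0.930 = 1940 g/s.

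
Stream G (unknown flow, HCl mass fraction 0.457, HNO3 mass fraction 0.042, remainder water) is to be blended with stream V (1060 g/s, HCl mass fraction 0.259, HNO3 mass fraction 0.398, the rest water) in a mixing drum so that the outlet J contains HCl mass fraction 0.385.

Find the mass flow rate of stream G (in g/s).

Let G be the unknown flow. Total out = 1060 + G.
HCl balance: 274.54 + 0.457·G = 0.385·(1060 + G)
(0.457 − 0.385)·G = 0.385×1060 − 274.54 = 133.56
G = 133.56 / 0.072 = 1855 g/s

1855 g/s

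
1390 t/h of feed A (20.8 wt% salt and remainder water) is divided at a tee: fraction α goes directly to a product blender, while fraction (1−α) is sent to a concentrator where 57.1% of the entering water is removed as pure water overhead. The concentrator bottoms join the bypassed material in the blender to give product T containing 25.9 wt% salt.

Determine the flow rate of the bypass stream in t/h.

All 1390×0.208 = 289.12 t/h of salt reaches T, so T = 289.12/0.259 = 1116.3 t/h and vapour = 273.71 t/h.
The evaporator receives (1−α)·1390 of feed at 0.792 water and removes 0.571 of that water:
0.571×0.792×(1−α)×1390 = 273.71
(1−α) = 273.71/628.6 = 0.4354;  α = 0.5646.
Bypass flow = 0.5646×1390 = 784.77 t/h.

784.8 t/h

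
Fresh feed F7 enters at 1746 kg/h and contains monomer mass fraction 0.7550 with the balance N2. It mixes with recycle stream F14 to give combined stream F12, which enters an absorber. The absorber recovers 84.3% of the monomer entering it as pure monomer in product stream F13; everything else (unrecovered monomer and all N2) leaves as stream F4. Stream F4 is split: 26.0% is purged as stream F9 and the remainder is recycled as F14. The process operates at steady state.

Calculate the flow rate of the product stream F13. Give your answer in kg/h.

monomer in F12: m_A = 1746×0.755 + (1−0.260)·(1−0.843)·m_A, so m_A = 1318.2/0.8838 = 1491.5 kg/h.
Product F13 = 0.843×1491.5 = 1257.3 kg/h.

1257 kg/h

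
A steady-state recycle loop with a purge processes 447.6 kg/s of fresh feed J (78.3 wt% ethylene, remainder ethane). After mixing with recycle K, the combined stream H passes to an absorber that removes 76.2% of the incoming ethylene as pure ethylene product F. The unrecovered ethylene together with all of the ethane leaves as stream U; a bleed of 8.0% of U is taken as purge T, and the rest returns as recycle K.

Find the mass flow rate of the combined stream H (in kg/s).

1663 kg/s

ethane enters only via J and leaves only via the purge: 447.6×0.217 = 0.080×(ethane in U), and the absorber passes all ethane, so ethane in H = ethane in U = 1214.1 kg/s.
ethylene in H: m_A = 447.6×0.783 + (1−0.080)·(1−0.762)·m_A, so m_A = 350.47/0.7810 = 448.72 kg/s.
H = 448.72 + 1214.1 = 1662.8 kg/s.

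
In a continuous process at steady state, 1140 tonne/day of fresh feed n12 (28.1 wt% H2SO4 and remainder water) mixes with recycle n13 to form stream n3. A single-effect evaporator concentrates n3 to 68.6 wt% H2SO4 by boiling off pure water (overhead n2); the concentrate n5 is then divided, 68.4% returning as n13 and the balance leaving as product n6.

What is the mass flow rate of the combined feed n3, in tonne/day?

2151 tonne/day

Overall H2SO4 balance (none leaves overhead): H2SO4 in fresh feed = H2SO4 in product, i.e. 1140×0.281 = (1−0.684)·n5·0.686.
n5 = 320.34/(0.686×0.316) = 1477.7 tonne/day.
Recycle n13 = 0.684×1477.7 = 1010.8 tonne/day.
Combined feed n3 = 1140 + 1010.8 = 2150.8 tonne/day.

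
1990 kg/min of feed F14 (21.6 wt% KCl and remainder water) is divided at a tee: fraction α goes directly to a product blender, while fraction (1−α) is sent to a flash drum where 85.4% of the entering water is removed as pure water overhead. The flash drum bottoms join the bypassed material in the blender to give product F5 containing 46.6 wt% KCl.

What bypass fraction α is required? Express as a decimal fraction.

0.199

All 1990×0.216 = 429.84 kg/min of KCl reaches F5, so F5 = 429.84/0.466 = 922.4 kg/min and vapour = 1067.6 kg/min.
The evaporator receives (1−α)·1990 of feed at 0.784 water and removes 0.854 of that water:
0.854×0.784×(1−α)×1990 = 1067.6
(1−α) = 1067.6/1332.4 = 0.8013;  α = 0.1987.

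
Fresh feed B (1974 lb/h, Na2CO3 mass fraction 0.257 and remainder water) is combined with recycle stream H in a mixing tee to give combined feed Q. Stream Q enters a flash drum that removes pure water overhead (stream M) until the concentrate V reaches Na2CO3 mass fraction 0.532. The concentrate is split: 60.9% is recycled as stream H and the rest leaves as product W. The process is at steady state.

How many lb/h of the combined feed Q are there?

Overall Na2CO3 balance (none leaves overhead): Na2CO3 in fresh feed = Na2CO3 in product, i.e. 1974×0.257 = (1−0.609)·V·0.532.
V = 507.32/(0.532×0.391) = 2438.9 lb/h.
Recycle H = 0.609×2438.9 = 1485.3 lb/h.
Combined feed Q = 1974 + 1485.3 = 3459.3 lb/h.

3459 lb/h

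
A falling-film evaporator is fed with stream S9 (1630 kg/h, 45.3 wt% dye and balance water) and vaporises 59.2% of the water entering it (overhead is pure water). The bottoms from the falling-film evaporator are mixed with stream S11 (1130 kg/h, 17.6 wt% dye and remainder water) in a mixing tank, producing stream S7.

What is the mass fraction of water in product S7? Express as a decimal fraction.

0.580

Vapour removed = 0.592×0.547×1630 = 527.83 kg/h; concentrate = 1102.2 kg/h.
water reaching the mixer = 363.78 (from concentrate) + 1130×0.824 = 1294.9 kg/h.
Product flow = 1102.2 + 1130 = 2232.2 kg/h; water fraction = 0.580.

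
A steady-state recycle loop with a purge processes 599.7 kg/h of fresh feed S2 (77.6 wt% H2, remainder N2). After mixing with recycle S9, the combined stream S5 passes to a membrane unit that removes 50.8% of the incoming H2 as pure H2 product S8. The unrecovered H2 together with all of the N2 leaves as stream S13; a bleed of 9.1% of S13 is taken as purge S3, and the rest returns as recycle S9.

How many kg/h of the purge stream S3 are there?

N2 enters only via S2 and leaves only via the purge: 599.7×0.224 = 0.091×(N2 in S13), and the membrane unit passes all N2, so N2 in S5 = N2 in S13 = 1476.2 kg/h.
H2 in S5: m_A = 599.7×0.776 + (1−0.091)·(1−0.508)·m_A, so m_A = 465.37/0.5528 = 841.88 kg/h.
S13 = (1−0.508)×841.88 + 1476.2 = 1890.4 kg/h.
Purge S3 = 0.091×1890.4 = 172.03 kg/h.

172 kg/h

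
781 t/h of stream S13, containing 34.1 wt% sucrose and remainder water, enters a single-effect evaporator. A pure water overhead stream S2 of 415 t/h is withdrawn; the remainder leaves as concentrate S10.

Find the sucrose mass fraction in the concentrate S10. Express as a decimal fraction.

0.7277

sucrose is not removed: 781×0.341 = 266.32 t/h of sucrose enters S10.
Concentrate = 781 − 415 = 366 t/h.
Mass fraction = 266.32/366 = 0.7277.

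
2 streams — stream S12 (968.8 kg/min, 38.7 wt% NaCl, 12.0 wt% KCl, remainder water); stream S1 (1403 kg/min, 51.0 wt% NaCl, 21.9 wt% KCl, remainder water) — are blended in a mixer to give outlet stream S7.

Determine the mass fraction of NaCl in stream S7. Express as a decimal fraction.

Total flow out = 968.8 + 1403 = 2371.8 kg/min.
NaCl in = 968.8×0.387 + 1403×0.510 = 1090.5 kg/min.
NaCl mass fraction in S7 = 1090.5/2371.8 = 0.4598.

0.4598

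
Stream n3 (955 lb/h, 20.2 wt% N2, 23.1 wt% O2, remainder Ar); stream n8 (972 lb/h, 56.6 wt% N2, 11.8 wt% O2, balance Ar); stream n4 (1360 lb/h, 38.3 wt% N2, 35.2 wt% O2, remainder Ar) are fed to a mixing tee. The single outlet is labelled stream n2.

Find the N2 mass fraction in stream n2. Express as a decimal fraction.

Total flow out = 955 + 972 + 1360 = 3287 lb/h.
N2 in = 955×0.202 + 972×0.566 + 1360×0.383 = 1263.9 lb/h.
N2 mass fraction in n2 = 1263.9/3287 = 0.3845.

0.3845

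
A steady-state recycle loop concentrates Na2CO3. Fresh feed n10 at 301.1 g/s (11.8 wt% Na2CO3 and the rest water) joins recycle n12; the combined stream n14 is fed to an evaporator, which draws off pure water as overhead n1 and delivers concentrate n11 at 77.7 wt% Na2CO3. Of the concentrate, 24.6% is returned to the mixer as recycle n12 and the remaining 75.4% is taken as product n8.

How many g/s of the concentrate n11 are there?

Overall Na2CO3 balance (none leaves overhead): Na2CO3 in fresh feed = Na2CO3 in product, i.e. 301.1×0.118 = (1−0.246)·n11·0.777.
n11 = 35.53/(0.777×0.754) = 60.646 g/s.

60.65 g/s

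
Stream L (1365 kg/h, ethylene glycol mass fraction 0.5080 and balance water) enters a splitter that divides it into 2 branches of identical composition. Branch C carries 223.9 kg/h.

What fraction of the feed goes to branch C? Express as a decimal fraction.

Fraction to C = 223.9/1365 = 0.1640.

0.164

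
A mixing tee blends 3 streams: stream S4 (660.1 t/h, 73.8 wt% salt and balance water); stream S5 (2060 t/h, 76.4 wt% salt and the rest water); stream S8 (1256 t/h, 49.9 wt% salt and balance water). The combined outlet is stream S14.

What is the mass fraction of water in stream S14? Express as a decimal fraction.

Total flow out = 660.1 + 2060 + 1256 = 3976.1 t/h.
water in = 660.1×0.262 + 2060×0.236 + 1256×0.501 = 1288.4 t/h.
water mass fraction in S14 = 1288.4/3976.1 = 0.3240.

0.3240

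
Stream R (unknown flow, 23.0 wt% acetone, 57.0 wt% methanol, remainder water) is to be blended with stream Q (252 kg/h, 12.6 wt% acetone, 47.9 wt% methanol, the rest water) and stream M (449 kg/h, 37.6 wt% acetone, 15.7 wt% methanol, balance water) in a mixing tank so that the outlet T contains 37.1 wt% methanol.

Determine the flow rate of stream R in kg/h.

346.1 kg/h

Let R be the unknown flow. Total out = 701 + R.
methanol balance: 191.2 + 0.570·R = 0.371·(701 + R)
(0.570 − 0.371)·R = 0.371×701 − 191.2 = 68.87
R = 68.87 / 0.199 = 346.08 kg/h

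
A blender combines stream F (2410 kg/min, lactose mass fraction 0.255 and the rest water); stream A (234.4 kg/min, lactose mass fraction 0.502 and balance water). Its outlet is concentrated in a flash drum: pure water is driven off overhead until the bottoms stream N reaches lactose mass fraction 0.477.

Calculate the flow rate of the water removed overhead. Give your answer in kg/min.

lactose entering = 2410×0.255 + 234.4×0.502 = 732.22 kg/min.
All lactose reports to N, so N = 732.22/0.477 = 1535 kg/min.
Total feed = 2644.4 kg/min; overhead = 2644.4 − 1535 = 1109.4 kg/min.

1109 kg/min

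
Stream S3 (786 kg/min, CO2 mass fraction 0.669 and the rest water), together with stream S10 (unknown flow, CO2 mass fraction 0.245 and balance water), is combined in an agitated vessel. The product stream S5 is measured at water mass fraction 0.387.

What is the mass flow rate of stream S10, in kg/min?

119.6 kg/min

Let S10 be the unknown flow. Total out = 786 + S10.
water balance: 260.17 + 0.755·S10 = 0.387·(786 + S10)
(0.755 − 0.387)·S10 = 0.387×786 − 260.17 = 44.016
S10 = 44.016 / 0.368 = 119.61 kg/min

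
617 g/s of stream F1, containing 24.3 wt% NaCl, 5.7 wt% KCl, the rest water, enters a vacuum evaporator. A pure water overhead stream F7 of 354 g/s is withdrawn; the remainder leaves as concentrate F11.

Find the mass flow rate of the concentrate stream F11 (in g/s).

263 g/s

Concentrate = 617 − 354 = 263 g/s.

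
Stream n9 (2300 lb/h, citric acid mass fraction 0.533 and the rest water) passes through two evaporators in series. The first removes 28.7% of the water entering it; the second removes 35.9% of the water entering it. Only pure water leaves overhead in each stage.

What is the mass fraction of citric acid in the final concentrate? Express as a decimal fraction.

water in feed = 2300×0.467 = 1074.1 lb/h.
After stage 1: water left = (1−0.287)×1074.1 = 765.83; stream total = 1991.7 lb/h.
After stage 2: water left = (1−0.359)×765.83 = 490.9; final concentrate = 1716.8 lb/h.
citric acid fraction = 1225.9/1716.8 = 0.714.

0.714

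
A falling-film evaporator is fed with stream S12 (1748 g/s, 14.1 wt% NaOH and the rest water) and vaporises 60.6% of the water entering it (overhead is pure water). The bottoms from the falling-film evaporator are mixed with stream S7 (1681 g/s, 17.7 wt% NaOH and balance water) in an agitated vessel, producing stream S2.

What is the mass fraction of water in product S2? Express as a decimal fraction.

0.784

Vapour removed = 0.606×0.859×1748 = 909.93 g/s; concentrate = 838.07 g/s.
water reaching the mixer = 591.6 (from concentrate) + 1681×0.823 = 1975.1 g/s.
Product flow = 838.07 + 1681 = 2519.1 g/s; water fraction = 0.784.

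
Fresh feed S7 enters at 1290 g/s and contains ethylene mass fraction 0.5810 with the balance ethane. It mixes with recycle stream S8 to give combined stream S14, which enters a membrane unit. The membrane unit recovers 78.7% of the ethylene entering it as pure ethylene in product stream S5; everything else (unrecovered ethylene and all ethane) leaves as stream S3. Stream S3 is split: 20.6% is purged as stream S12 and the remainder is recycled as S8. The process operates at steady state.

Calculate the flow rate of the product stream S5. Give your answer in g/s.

ethylene in S14: m_A = 1290×0.581 + (1−0.206)·(1−0.787)·m_A, so m_A = 749.49/0.8309 = 902.05 g/s.
Product S5 = 0.787×902.05 = 709.91 g/s.

709.9 g/s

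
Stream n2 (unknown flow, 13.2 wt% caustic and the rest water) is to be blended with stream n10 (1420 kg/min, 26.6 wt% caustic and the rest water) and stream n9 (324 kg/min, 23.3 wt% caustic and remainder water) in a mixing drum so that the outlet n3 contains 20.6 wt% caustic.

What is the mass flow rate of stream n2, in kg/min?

Let n2 be the unknown flow. Total out = 1744 + n2.
caustic balance: 453.21 + 0.132·n2 = 0.206·(1744 + n2)
(0.132 − 0.206)·n2 = 0.206×1744 − 453.21 = -93.948
n2 = -93.948 / -0.074 = 1269.6 kg/min

1270 kg/min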